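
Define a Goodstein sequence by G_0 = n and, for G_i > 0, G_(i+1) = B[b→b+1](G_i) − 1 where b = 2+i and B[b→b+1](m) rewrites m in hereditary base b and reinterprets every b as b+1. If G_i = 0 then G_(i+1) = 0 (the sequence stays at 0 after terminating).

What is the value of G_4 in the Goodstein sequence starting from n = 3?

1

base 2: 3 = 2 + 1; at 3: 3 + 1 = 4; next = 3
base 3: 3 = 3; at 4: 4 = 4; next = 3
base 4: 3 = 3; at 5: 3 = 3; next = 2
base 5: 2 = 2; at 6: 2 = 2; next = 1
base 6: 1 = 1; at 7: 1 = 1; next = 0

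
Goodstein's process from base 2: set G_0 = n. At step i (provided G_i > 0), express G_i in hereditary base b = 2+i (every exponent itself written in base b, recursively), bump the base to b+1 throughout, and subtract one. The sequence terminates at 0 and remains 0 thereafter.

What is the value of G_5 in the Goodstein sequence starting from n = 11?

[0] 11 ≡ 2^(2 + 1) + 2 + 1 (base 2). Lift 3: 85. −1: 84.
[1] 84 ≡ 3^(3 + 1) + 3 (base 3). Lift 4: 1028. −1: 1027.
[2] 1027 ≡ 4^(4 + 1) + 3 (base 4). Lift 5: 15628. −1: 15627.
[3] 15627 ≡ 5^(5 + 1) + 2 (base 5). Lift 6: 279938. −1: 279937.
[4] 279937 ≡ 6^(6 + 1) + 1 (base 6). Lift 7: 5764802. −1: 5764801.
[5] 5764801 ≡ 7^(7 + 1) (base 7). Lift 8: 134217728. −1: 134217727.

5764801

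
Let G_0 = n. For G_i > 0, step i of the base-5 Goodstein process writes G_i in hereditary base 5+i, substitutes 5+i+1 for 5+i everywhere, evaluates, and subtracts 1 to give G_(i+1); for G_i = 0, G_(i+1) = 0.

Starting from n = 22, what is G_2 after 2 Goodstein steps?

i=0: 22 = 4·5 + 2 (b=5); 5→6: 4·6 + 2 = 26; 26−1 = 25
i=1: 25 = 4·6 + 1 (b=6); 6→7: 4·7 + 1 = 29; 29−1 = 28
i=2: 28 = 4·7 (b=7); 7→8: 4·8 = 32; 32−1 = 31

28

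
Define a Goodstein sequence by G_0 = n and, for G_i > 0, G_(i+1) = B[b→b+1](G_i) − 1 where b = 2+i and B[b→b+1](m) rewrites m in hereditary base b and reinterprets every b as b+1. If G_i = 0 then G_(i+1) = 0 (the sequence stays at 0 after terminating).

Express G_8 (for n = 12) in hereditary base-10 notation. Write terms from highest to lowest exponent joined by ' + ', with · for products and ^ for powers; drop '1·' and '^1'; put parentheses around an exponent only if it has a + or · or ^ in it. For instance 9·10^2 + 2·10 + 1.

G_0=12  [base 2] 2^(2 + 1) + 2^2  →[2↦3]→  3^(3 + 1) + 3^3 = 108  −1 ⇒ G_1=107
G_1=107  [base 3] 3^(3 + 1) + 2·3^2 + 2·3 + 2  →[3↦4]→  4^(4 + 1) + 2·4^2 + 2·4 + 2 = 1066  −1 ⇒ G_2=1065
G_2=1065  [base 4] 4^(4 + 1) + 2·4^2 + 2·4 + 1  →[4↦5]→  5^(5 + 1) + 2·5^2 + 2·5 + 1 = 15686  −1 ⇒ G_3=15685
G_3=15685  [base 5] 5^(5 + 1) + 2·5^2 + 2·5  →[5↦6]→  6^(6 + 1) + 2·6^2 + 2·6 = 280020  −1 ⇒ G_4=280019
G_4=280019  [base 6] 6^(6 + 1) + 2·6^2 + 6 + 5  →[6↦7]→  7^(7 + 1) + 2·7^2 + 7 + 5 = 5764911  −1 ⇒ G_5=5764910
G_5=5764910  [base 7] 7^(7 + 1) + 2·7^2 + 7 + 4  →[7↦8]→  8^(8 + 1) + 2·8^2 + 8 + 4 = 134217868  −1 ⇒ G_6=134217867
G_6=134217867  [base 8] 8^(8 + 1) + 2·8^2 + 8 + 3  →[8↦9]→  9^(9 + 1) + 2·9^2 + 9 + 3 = 3486784575  −1 ⇒ G_7=3486784574
G_7=3486784574  [base 9] 9^(9 + 1) + 2·9^2 + 9 + 2  →[9↦10]→  10^(10 + 1) + 2·10^2 + 10 + 2 = 100000000212  −1 ⇒ G_8=100000000211
G_8=100000000211  [base 10] 10^(10 + 1) + 2·10^2 + 10 + 1  →[10↦11]→  11^(11 + 1) + 2·11^2 + 11 + 1 = 3138428376975  −1 ⇒ G_9=3138428376974

10^(10 + 1) + 2·10^2 + 10 + 1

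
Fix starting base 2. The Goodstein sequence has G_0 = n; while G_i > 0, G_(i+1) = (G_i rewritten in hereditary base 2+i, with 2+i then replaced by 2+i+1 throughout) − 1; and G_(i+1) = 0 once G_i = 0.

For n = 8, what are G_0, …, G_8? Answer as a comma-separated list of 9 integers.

(0) 8|_2 = 2^(2 + 1) ↦ 3^(3 + 1)|_3 = 81 ⇒ 80
(1) 80|_3 = 2·3^3 + 2·3^2 + 2·3 + 2 ↦ 2·4^4 + 2·4^2 + 2·4 + 2|_4 = 554 ⇒ 553
(2) 553|_4 = 2·4^4 + 2·4^2 + 2·4 + 1 ↦ 2·5^5 + 2·5^2 + 2·5 + 1|_5 = 6311 ⇒ 6310
(3) 6310|_5 = 2·5^5 + 2·5^2 + 2·5 ↦ 2·6^6 + 2·6^2 + 2·6|_6 = 93396 ⇒ 93395
(4) 93395|_6 = 2·6^6 + 2·6^2 + 6 + 5 ↦ 2·7^7 + 2·7^2 + 7 + 5|_7 = 1647196 ⇒ 1647195
(5) 1647195|_7 = 2·7^7 + 2·7^2 + 7 + 4 ↦ 2·8^8 + 2·8^2 + 8 + 4|_8 = 33554572 ⇒ 33554571
(6) 33554571|_8 = 2·8^8 + 2·8^2 + 8 + 3 ↦ 2·9^9 + 2·9^2 + 9 + 3|_9 = 774841152 ⇒ 774841151
(7) 774841151|_9 = 2·9^9 + 2·9^2 + 9 + 2 ↦ 2·10^10 + 2·10^2 + 10 + 2|_10 = 20000000212 ⇒ 20000000211

8, 80, 553, 6310, 93395, 1647195, 33554571, 774841151, 20000000211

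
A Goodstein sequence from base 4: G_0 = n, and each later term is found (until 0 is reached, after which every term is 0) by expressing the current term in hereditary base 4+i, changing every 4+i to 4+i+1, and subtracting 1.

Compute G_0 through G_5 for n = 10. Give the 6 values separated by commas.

10, 11, 12, 13, 13, 13

G_0 = 10. HB_4(10) = 2·4 + 2. Bump = 12. G_1 = 11.
G_1 = 11. HB_5(11) = 2·5 + 1. Bump = 13. G_2 = 12.
G_2 = 12. HB_6(12) = 2·6. Bump = 14. G_3 = 13.
G_3 = 13. HB_7(13) = 7 + 6. Bump = 14. G_4 = 13.
G_4 = 13. HB_8(13) = 8 + 5. Bump = 14. G_5 = 13.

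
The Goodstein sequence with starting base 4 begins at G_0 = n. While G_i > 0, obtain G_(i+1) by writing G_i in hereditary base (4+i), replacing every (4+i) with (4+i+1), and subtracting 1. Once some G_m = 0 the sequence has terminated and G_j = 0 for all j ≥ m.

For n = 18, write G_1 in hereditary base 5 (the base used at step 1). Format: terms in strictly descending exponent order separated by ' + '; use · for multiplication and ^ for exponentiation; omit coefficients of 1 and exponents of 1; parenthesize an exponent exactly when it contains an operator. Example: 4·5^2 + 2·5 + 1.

[0] 18 ≡ 4^2 + 2 (base 4). Lift 5: 27. −1: 26.
[1] 26 ≡ 5^2 + 1 (base 5). Lift 6: 37. −1: 36.

5^2 + 1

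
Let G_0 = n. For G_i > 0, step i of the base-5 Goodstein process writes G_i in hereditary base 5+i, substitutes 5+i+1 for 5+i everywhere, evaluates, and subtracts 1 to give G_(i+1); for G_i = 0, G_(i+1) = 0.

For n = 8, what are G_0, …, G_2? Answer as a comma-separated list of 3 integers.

8, 8, 8

[0] 8 ≡ 5 + 3 (base 5). Lift 6: 9. −1: 8.
[1] 8 ≡ 6 + 2 (base 6). Lift 7: 9. −1: 8.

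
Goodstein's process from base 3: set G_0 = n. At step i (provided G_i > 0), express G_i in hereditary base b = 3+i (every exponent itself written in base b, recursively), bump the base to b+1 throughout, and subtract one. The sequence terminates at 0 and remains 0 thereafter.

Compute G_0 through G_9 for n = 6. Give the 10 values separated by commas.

i=0: 6 = 2·3 (b=3); 3→4: 2·4 = 8; 8−1 = 7
i=1: 7 = 4 + 3 (b=4); 4→5: 5 + 3 = 8; 8−1 = 7
i=2: 7 = 5 + 2 (b=5); 5→6: 6 + 2 = 8; 8−1 = 7
i=3: 7 = 6 + 1 (b=6); 6→7: 7 + 1 = 8; 8−1 = 7
i=4: 7 = 7 (b=7); 7→8: 8 = 8; 8−1 = 7
i=5: 7 = 7 (b=8); 8→9: 7 = 7; 7−1 = 6
i=6: 6 = 6 (b=9); 9→10: 6 = 6; 6−1 = 5
i=7: 5 = 5 (b=10); 10→11: 5 = 5; 5−1 = 4
i=8: 4 = 4 (b=11); 11→12: 4 = 4; 4−1 = 3

6, 7, 7, 7, 7, 7, 6, 5, 4, 3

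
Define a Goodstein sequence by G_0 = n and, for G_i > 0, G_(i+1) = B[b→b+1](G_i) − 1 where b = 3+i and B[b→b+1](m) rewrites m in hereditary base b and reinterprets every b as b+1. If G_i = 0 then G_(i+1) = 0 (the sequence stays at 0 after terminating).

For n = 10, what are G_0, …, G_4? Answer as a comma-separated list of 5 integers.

10 —HB3→ 3^2 + 1 —bump→ 4^2 + 1 = 17 —(−1)→ 16
16 —HB4→ 4^2 —bump→ 5^2 = 25 —(−1)→ 24
24 —HB5→ 4·5 + 4 —bump→ 4·6 + 4 = 28 —(−1)→ 27
27 —HB6→ 4·6 + 3 —bump→ 4·7 + 3 = 31 —(−1)→ 30

10, 16, 24, 27, 30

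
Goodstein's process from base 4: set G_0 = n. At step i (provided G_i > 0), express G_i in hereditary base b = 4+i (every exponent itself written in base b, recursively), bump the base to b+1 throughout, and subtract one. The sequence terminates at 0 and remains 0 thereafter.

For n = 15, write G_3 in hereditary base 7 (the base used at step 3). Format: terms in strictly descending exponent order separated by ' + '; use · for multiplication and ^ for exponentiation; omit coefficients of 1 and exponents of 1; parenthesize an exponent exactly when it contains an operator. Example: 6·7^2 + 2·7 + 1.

G_0=15  [base 4] 3·4 + 3  →[4↦5]→  3·5 + 3 = 18  −1 ⇒ G_1=17
G_1=17  [base 5] 3·5 + 2  →[5↦6]→  3·6 + 2 = 20  −1 ⇒ G_2=19
G_2=19  [base 6] 3·6 + 1  →[6↦7]→  3·7 + 1 = 22  −1 ⇒ G_3=21

3·7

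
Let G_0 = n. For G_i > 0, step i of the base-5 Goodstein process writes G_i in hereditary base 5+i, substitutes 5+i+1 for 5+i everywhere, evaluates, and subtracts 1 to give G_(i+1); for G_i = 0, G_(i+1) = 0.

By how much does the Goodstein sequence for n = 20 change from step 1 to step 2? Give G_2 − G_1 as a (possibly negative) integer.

20 —HB5→ 4·5 —bump→ 4·6 = 24 —(−1)→ 23
23 —HB6→ 3·6 + 5 —bump→ 3·7 + 5 = 26 —(−1)→ 25

2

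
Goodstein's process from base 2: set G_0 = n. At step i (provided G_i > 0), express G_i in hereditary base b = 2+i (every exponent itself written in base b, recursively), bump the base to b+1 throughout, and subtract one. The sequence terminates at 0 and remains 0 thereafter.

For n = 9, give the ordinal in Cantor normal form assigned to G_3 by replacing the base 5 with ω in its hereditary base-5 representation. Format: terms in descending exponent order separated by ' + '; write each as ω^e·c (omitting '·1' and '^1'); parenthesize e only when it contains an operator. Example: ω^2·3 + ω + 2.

step 0: 9 = 2^(2 + 1) + 1; sub 3 for 2: 3^(3 + 1) + 1; = 82; G_1 = 82−1 = 81
step 1: 81 = 3^(3 + 1); sub 4 for 3: 4^(4 + 1); = 1024; G_2 = 1024−1 = 1023
step 2: 1023 = 3·4^4 + 3·4^3 + 3·4^2 + 3·4 + 3; sub 5 for 4: 3·5^5 + 3·5^3 + 3·5^2 + 3·5 + 3; = 9843; G_3 = 9843−1 = 9842
step 3: 9842 = 3·5^5 + 3·5^3 + 3·5^2 + 3·5 + 2; sub 6 for 5: 3·6^6 + 3·6^3 + 3·6^2 + 3·6 + 2; = 140744; G_4 = 140744−1 = 140743

ω^ω·3 + ω^3·3 + ω^2·3 + ω·3 + 2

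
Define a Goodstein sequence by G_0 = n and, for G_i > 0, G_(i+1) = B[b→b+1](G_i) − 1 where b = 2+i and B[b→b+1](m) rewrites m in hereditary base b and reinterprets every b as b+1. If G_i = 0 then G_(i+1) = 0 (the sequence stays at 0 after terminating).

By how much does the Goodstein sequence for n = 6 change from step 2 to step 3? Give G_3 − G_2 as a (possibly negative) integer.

step 0: 6 = 2^2 + 2; sub 3 for 2: 3^3 + 3; = 30; G_1 = 30−1 = 29
step 1: 29 = 3^3 + 2; sub 4 for 3: 4^4 + 2; = 258; G_2 = 258−1 = 257
step 2: 257 = 4^4 + 1; sub 5 for 4: 5^5 + 1; = 3126; G_3 = 3126−1 = 3125

2868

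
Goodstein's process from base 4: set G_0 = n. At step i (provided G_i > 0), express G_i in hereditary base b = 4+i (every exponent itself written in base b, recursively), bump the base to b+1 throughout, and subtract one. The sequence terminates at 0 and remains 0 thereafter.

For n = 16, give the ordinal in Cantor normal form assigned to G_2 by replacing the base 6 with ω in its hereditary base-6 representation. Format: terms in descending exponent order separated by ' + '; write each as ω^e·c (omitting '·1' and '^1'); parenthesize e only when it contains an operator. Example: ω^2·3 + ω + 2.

(0) 16|_4 = 4^2 ↦ 5^2|_5 = 25 ⇒ 24
(1) 24|_5 = 4·5 + 4 ↦ 4·6 + 4|_6 = 28 ⇒ 27
(2) 27|_6 = 4·6 + 3 ↦ 4·7 + 3|_7 = 31 ⇒ 30

ω·4 + 3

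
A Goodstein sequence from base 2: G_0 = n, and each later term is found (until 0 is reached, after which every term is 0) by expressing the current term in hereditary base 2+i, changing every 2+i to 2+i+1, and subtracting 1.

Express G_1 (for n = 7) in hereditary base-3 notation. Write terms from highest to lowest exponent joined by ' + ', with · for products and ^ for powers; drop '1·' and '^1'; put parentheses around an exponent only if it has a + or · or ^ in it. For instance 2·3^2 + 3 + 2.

3^3 + 3

G_0 = 7. HB_2(7) = 2^2 + 2 + 1. Bump = 31. G_1 = 30.
G_1 = 30. HB_3(30) = 3^3 + 3. Bump = 260. G_2 = 259.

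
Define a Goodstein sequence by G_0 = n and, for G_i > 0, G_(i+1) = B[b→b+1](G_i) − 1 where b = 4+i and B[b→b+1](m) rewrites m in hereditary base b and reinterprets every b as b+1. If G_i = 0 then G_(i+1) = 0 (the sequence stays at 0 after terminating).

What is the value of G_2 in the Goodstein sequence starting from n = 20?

39

(0) 20|_4 = 4^2 + 4 ↦ 5^2 + 5|_5 = 30 ⇒ 29
(1) 29|_5 = 5^2 + 4 ↦ 6^2 + 4|_6 = 40 ⇒ 39
(2) 39|_6 = 6^2 + 3 ↦ 7^2 + 3|_7 = 52 ⇒ 51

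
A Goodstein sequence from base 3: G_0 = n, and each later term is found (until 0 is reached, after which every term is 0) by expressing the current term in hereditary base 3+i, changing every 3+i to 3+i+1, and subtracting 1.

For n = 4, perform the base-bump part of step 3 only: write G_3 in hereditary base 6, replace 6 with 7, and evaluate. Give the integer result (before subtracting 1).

G_0=4  [base 3] 3 + 1  →[3↦4]→  4 + 1 = 5  −1 ⇒ G_1=4
G_1=4  [base 4] 4  →[4↦5]→  5 = 5  −1 ⇒ G_2=4
G_2=4  [base 5] 4  →[5↦6]→  4 = 4  −1 ⇒ G_3=3
G_3=3  [base 6] 3  →[6↦7]→  3 = 3  −1 ⇒ G_4=2

3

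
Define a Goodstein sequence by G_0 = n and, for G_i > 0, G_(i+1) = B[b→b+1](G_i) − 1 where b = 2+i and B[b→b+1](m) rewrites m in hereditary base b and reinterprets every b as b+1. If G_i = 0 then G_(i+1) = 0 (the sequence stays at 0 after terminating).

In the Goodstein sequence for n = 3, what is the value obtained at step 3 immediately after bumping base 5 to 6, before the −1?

[0] 3 ≡ 2 + 1 (base 2). Lift 3: 4. −1: 3.
[1] 3 ≡ 3 (base 3). Lift 4: 4. −1: 3.
[2] 3 ≡ 3 (base 4). Lift 5: 3. −1: 2.

2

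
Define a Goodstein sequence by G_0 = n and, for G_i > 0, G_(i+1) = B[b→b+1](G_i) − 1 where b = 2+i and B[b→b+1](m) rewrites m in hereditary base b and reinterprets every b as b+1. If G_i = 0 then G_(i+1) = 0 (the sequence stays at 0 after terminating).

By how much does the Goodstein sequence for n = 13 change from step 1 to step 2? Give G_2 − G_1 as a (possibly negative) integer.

[0] 13 ≡ 2^(2 + 1) + 2^2 + 1 (base 2). Lift 3: 109. −1: 108.
[1] 108 ≡ 3^(3 + 1) + 3^3 (base 3). Lift 4: 1280. −1: 1279.

1171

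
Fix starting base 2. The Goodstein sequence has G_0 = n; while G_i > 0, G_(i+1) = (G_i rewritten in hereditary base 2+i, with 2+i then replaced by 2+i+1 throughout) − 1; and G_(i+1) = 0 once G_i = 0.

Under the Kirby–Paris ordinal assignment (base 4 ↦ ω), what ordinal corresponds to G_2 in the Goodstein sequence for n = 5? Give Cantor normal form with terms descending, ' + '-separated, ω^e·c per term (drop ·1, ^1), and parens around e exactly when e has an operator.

G_0=5  [base 2] 2^2 + 1  →[2↦3]→  3^3 + 1 = 28  −1 ⇒ G_1=27
G_1=27  [base 3] 3^3  →[3↦4]→  4^4 = 256  −1 ⇒ G_2=255
G_2=255  [base 4] 3·4^3 + 3·4^2 + 3·4 + 3  →[4↦5]→  3·5^3 + 3·5^2 + 3·5 + 3 = 468  −1 ⇒ G_3=467

ω^3·3 + ω^2·3 + ω·3 + 3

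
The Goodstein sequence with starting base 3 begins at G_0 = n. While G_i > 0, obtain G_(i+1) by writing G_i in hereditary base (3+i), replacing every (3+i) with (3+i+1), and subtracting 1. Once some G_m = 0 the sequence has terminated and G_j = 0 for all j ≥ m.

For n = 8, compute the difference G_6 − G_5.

0

G_0 = 8. HB_3(8) = 2·3 + 2. Bump = 10. G_1 = 9.
G_1 = 9. HB_4(9) = 2·4 + 1. Bump = 11. G_2 = 10.
G_2 = 10. HB_5(10) = 2·5. Bump = 12. G_3 = 11.
G_3 = 11. HB_6(11) = 6 + 5. Bump = 12. G_4 = 11.
G_4 = 11. HB_7(11) = 7 + 4. Bump = 12. G_5 = 11.
G_5 = 11. HB_8(11) = 8 + 3. Bump = 12. G_6 = 11.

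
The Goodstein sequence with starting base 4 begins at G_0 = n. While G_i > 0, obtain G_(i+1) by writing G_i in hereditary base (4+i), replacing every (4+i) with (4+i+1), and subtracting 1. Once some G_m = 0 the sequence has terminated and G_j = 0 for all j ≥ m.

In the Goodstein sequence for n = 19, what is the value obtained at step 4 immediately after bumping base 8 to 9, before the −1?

step 0: 19 = 4^2 + 3; sub 5 for 4: 5^2 + 3; = 28; G_1 = 28−1 = 27
step 1: 27 = 5^2 + 2; sub 6 for 5: 6^2 + 2; = 38; G_2 = 38−1 = 37
step 2: 37 = 6^2 + 1; sub 7 for 6: 7^2 + 1; = 50; G_3 = 50−1 = 49
step 3: 49 = 7^2; sub 8 for 7: 8^2; = 64; G_4 = 64−1 = 63

70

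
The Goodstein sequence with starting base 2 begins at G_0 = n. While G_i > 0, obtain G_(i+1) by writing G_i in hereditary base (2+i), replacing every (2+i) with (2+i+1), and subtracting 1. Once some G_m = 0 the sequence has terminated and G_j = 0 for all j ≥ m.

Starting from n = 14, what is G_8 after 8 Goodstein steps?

(0) 14|_2 = 2^(2 + 1) + 2^2 + 2 ↦ 3^(3 + 1) + 3^3 + 3|_3 = 111 ⇒ 110
(1) 110|_3 = 3^(3 + 1) + 3^3 + 2 ↦ 4^(4 + 1) + 4^4 + 2|_4 = 1282 ⇒ 1281
(2) 1281|_4 = 4^(4 + 1) + 4^4 + 1 ↦ 5^(5 + 1) + 5^5 + 1|_5 = 18751 ⇒ 18750
(3) 18750|_5 = 5^(5 + 1) + 5^5 ↦ 6^(6 + 1) + 6^6|_6 = 326592 ⇒ 326591
(4) 326591|_6 = 6^(6 + 1) + 5·6^5 + 5·6^4 + 5·6^3 + 5·6^2 + 5·6 + 5 ↦ 7^(7 + 1) + 5·7^5 + 5·7^4 + 5·7^3 + 5·7^2 + 5·7 + 5|_7 = 5862841 ⇒ 5862840
(5) 5862840|_7 = 7^(7 + 1) + 5·7^5 + 5·7^4 + 5·7^3 + 5·7^2 + 5·7 + 4 ↦ 8^(8 + 1) + 5·8^5 + 5·8^4 + 5·8^3 + 5·8^2 + 5·8 + 4|_8 = 134404972 ⇒ 134404971
(6) 134404971|_8 = 8^(8 + 1) + 5·8^5 + 5·8^4 + 5·8^3 + 5·8^2 + 5·8 + 3 ↦ 9^(9 + 1) + 5·9^5 + 5·9^4 + 5·9^3 + 5·9^2 + 5·9 + 3|_9 = 3487116549 ⇒ 3487116548
(7) 3487116548|_9 = 9^(9 + 1) + 5·9^5 + 5·9^4 + 5·9^3 + 5·9^2 + 5·9 + 2 ↦ 10^(10 + 1) + 5·10^5 + 5·10^4 + 5·10^3 + 5·10^2 + 5·10 + 2|_10 = 100000555552 ⇒ 100000555551

100000555551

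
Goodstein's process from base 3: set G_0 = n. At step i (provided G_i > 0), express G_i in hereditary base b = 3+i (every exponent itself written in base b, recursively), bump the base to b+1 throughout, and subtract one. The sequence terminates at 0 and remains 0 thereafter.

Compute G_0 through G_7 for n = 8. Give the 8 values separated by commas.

base 3: 8 = 2·3 + 2; at 4: 2·4 + 2 = 10; next = 9
base 4: 9 = 2·4 + 1; at 5: 2·5 + 1 = 11; next = 10
base 5: 10 = 2·5; at 6: 2·6 = 12; next = 11
base 6: 11 = 6 + 5; at 7: 7 + 5 = 12; next = 11
base 7: 11 = 7 + 4; at 8: 8 + 4 = 12; next = 11
base 8: 11 = 8 + 3; at 9: 9 + 3 = 12; next = 11
base 9: 11 = 9 + 2; at 10: 10 + 2 = 12; next = 11

8, 9, 10, 11, 11, 11, 11, 11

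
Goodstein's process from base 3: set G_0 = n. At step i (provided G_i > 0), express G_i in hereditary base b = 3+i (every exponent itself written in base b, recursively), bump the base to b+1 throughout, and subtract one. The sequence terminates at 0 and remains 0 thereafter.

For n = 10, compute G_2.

G_0=10  [base 3] 3^2 + 1  →[3↦4]→  4^2 + 1 = 17  −1 ⇒ G_1=16
G_1=16  [base 4] 4^2  →[4↦5]→  5^2 = 25  −1 ⇒ G_2=24
G_2=24  [base 5] 4·5 + 4  →[5↦6]→  4·6 + 4 = 28  −1 ⇒ G_3=27

24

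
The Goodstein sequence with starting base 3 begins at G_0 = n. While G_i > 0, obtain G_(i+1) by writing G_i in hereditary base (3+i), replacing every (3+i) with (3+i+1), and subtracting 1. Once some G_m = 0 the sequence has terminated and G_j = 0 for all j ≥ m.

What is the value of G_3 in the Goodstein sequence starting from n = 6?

[0] 6 ≡ 2·3 (base 3). Lift 4: 8. −1: 7.
[1] 7 ≡ 4 + 3 (base 4). Lift 5: 8. −1: 7.
[2] 7 ≡ 5 + 2 (base 5). Lift 6: 8. −1: 7.
[3] 7 ≡ 6 + 1 (base 6). Lift 7: 8. −1: 7.

7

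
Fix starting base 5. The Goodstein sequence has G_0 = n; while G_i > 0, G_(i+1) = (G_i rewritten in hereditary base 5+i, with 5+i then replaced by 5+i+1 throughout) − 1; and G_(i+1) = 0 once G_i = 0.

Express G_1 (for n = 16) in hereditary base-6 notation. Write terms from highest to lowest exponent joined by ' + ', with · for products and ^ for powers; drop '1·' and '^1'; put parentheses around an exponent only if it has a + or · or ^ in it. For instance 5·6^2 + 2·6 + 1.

3·6

(0) 16|_5 = 3·5 + 1 ↦ 3·6 + 1|_6 = 19 ⇒ 18
(1) 18|_6 = 3·6 ↦ 3·7|_7 = 21 ⇒ 20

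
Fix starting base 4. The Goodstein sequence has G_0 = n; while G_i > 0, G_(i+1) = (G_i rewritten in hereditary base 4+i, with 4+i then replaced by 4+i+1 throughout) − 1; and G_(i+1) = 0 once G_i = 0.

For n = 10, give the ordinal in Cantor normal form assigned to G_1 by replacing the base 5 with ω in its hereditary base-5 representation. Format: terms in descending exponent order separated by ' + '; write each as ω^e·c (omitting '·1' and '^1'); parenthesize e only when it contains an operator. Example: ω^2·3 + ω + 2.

G_0 = 10. HB_4(10) = 2·4 + 2. Bump = 12. G_1 = 11.
G_1 = 11. HB_5(11) = 2·5 + 1. Bump = 13. G_2 = 12.

ω·2 + 1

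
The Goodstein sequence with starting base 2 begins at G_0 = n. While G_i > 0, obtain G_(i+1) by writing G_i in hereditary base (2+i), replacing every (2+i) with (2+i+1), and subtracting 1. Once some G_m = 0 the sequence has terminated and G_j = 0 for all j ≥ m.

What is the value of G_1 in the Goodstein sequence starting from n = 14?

110

i=0: 14 = 2^(2 + 1) + 2^2 + 2 (b=2); 2→3: 3^(3 + 1) + 3^3 + 3 = 111; 111−1 = 110
i=1: 110 = 3^(3 + 1) + 3^3 + 2 (b=3); 3→4: 4^(4 + 1) + 4^4 + 2 = 1282; 1282−1 = 1281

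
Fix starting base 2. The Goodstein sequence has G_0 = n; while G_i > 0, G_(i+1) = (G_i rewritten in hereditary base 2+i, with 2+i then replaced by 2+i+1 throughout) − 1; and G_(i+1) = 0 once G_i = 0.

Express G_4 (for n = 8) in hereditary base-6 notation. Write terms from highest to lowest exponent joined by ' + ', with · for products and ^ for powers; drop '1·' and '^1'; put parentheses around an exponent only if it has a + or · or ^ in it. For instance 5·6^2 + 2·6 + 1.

base 2: 8 = 2^(2 + 1); at 3: 3^(3 + 1) = 81; next = 80
base 3: 80 = 2·3^3 + 2·3^2 + 2·3 + 2; at 4: 2·4^4 + 2·4^2 + 2·4 + 2 = 554; next = 553
base 4: 553 = 2·4^4 + 2·4^2 + 2·4 + 1; at 5: 2·5^5 + 2·5^2 + 2·5 + 1 = 6311; next = 6310
base 5: 6310 = 2·5^5 + 2·5^2 + 2·5; at 6: 2·6^6 + 2·6^2 + 2·6 = 93396; next = 93395
base 6: 93395 = 2·6^6 + 2·6^2 + 6 + 5; at 7: 2·7^7 + 2·7^2 + 7 + 5 = 1647196; next = 1647195

2·6^6 + 2·6^2 + 6 + 5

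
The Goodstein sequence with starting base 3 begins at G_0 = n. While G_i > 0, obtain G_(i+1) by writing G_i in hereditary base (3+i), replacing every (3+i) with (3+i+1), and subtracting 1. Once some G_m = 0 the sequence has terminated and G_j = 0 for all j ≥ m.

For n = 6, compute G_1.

7

[0] 6 ≡ 2·3 (base 3). Lift 4: 8. −1: 7.
[1] 7 ≡ 4 + 3 (base 4). Lift 5: 8. −1: 7.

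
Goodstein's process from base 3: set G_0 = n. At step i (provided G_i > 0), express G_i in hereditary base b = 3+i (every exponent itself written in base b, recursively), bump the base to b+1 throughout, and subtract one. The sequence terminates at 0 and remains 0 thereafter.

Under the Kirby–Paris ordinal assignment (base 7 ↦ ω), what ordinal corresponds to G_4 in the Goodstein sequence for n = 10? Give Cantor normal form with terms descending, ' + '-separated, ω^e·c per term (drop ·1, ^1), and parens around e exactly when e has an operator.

ω·4 + 2

base 3: 10 = 3^2 + 1; at 4: 4^2 + 1 = 17; next = 16
base 4: 16 = 4^2; at 5: 5^2 = 25; next = 24
base 5: 24 = 4·5 + 4; at 6: 4·6 + 4 = 28; next = 27
base 6: 27 = 4·6 + 3; at 7: 4·7 + 3 = 31; next = 30
base 7: 30 = 4·7 + 2; at 8: 4·8 + 2 = 34; next = 33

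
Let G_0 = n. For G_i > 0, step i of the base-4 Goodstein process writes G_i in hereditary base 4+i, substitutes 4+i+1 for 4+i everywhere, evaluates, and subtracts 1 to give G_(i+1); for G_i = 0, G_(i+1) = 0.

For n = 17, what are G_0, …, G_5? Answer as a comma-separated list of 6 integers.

17 —HB4→ 4^2 + 1 —bump→ 5^2 + 1 = 26 —(−1)→ 25
25 —HB5→ 5^2 —bump→ 6^2 = 36 —(−1)→ 35
35 —HB6→ 5·6 + 5 —bump→ 5·7 + 5 = 40 —(−1)→ 39
39 —HB7→ 5·7 + 4 —bump→ 5·8 + 4 = 44 —(−1)→ 43
43 —HB8→ 5·8 + 3 —bump→ 5·9 + 3 = 48 —(−1)→ 47

17, 25, 35, 39, 43, 47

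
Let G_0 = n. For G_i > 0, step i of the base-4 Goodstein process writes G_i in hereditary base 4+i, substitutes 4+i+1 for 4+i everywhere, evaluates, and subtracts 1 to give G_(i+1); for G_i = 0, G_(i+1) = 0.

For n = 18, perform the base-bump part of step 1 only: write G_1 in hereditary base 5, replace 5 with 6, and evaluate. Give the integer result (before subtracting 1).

G_0 = 18. HB_4(18) = 4^2 + 2. Bump = 27. G_1 = 26.
G_1 = 26. HB_5(26) = 5^2 + 1. Bump = 37. G_2 = 36.

37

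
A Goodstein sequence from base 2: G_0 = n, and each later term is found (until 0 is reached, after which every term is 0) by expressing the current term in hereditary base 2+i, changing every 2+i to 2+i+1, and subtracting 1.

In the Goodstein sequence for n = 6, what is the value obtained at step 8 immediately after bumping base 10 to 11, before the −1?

885776

i=0: 6 = 2^2 + 2 (b=2); 2→3: 3^3 + 3 = 30; 30−1 = 29
i=1: 29 = 3^3 + 2 (b=3); 3→4: 4^4 + 2 = 258; 258−1 = 257
i=2: 257 = 4^4 + 1 (b=4); 4→5: 5^5 + 1 = 3126; 3126−1 = 3125
i=3: 3125 = 5^5 (b=5); 5→6: 6^6 = 46656; 46656−1 = 46655
i=4: 46655 = 5·6^5 + 5·6^4 + 5·6^3 + 5·6^2 + 5·6 + 5 (b=6); 6→7: 5·7^5 + 5·7^4 + 5·7^3 + 5·7^2 + 5·7 + 5 = 98040; 98040−1 = 98039
i=5: 98039 = 5·7^5 + 5·7^4 + 5·7^3 + 5·7^2 + 5·7 + 4 (b=7); 7→8: 5·8^5 + 5·8^4 + 5·8^3 + 5·8^2 + 5·8 + 4 = 187244; 187244−1 = 187243
i=6: 187243 = 5·8^5 + 5·8^4 + 5·8^3 + 5·8^2 + 5·8 + 3 (b=8); 8→9: 5·9^5 + 5·9^4 + 5·9^3 + 5·9^2 + 5·9 + 3 = 332148; 332148−1 = 332147
i=7: 332147 = 5·9^5 + 5·9^4 + 5·9^3 + 5·9^2 + 5·9 + 2 (b=9); 9→10: 5·10^5 + 5·10^4 + 5·10^3 + 5·10^2 + 5·10 + 2 = 555552; 555552−1 = 555551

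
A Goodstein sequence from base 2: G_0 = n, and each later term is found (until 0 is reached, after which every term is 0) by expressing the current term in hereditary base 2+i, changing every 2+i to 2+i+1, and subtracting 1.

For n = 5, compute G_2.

255

(0) 5|_2 = 2^2 + 1 ↦ 3^3 + 1|_3 = 28 ⇒ 27
(1) 27|_3 = 3^3 ↦ 4^4|_4 = 256 ⇒ 255
(2) 255|_4 = 3·4^3 + 3·4^2 + 3·4 + 3 ↦ 3·5^3 + 3·5^2 + 3·5 + 3|_5 = 468 ⇒ 467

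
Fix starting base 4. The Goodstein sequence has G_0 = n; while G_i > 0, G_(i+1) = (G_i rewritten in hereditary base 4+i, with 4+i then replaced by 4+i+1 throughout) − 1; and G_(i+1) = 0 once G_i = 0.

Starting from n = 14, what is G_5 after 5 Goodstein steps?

22

[0] 14 ≡ 3·4 + 2 (base 4). Lift 5: 17. −1: 16.
[1] 16 ≡ 3·5 + 1 (base 5). Lift 6: 19. −1: 18.
[2] 18 ≡ 3·6 (base 6). Lift 7: 21. −1: 20.
[3] 20 ≡ 2·7 + 6 (base 7). Lift 8: 22. −1: 21.
[4] 21 ≡ 2·8 + 5 (base 8). Lift 9: 23. −1: 22.
[5] 22 ≡ 2·9 + 4 (base 9). Lift 10: 24. −1: 23.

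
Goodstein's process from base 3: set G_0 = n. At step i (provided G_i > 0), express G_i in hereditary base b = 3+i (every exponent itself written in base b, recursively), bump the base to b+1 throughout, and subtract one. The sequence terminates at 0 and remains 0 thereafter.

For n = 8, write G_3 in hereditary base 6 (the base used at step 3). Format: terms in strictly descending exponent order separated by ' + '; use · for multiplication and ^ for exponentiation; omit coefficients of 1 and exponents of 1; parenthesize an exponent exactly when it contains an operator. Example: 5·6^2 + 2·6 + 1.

6 + 5

8 —HB3→ 2·3 + 2 —bump→ 2·4 + 2 = 10 —(−1)→ 9
9 —HB4→ 2·4 + 1 —bump→ 2·5 + 1 = 11 —(−1)→ 10
10 —HB5→ 2·5 —bump→ 2·6 = 12 —(−1)→ 11
11 —HB6→ 6 + 5 —bump→ 7 + 5 = 12 —(−1)→ 11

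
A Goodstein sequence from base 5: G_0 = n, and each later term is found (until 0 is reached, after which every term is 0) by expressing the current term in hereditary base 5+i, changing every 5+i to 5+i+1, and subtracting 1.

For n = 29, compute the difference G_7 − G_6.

8

step 0: 29 = 5^2 + 4; sub 6 for 5: 6^2 + 4; = 40; G_1 = 40−1 = 39
step 1: 39 = 6^2 + 3; sub 7 for 6: 7^2 + 3; = 52; G_2 = 52−1 = 51
step 2: 51 = 7^2 + 2; sub 8 for 7: 8^2 + 2; = 66; G_3 = 66−1 = 65
step 3: 65 = 8^2 + 1; sub 9 for 8: 9^2 + 1; = 82; G_4 = 82−1 = 81
step 4: 81 = 9^2; sub 10 for 9: 10^2; = 100; G_5 = 100−1 = 99
step 5: 99 = 9·10 + 9; sub 11 for 10: 9·11 + 9; = 108; G_6 = 108−1 = 107
step 6: 107 = 9·11 + 8; sub 12 for 11: 9·12 + 8; = 116; G_7 = 116−1 = 115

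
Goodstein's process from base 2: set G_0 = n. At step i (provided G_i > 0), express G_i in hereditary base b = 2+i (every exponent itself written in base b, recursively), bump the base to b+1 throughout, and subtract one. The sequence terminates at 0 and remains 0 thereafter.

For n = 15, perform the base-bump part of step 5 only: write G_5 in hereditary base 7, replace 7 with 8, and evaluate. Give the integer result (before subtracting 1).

i=0: 15 = 2^(2 + 1) + 2^2 + 2 + 1 (b=2); 2→3: 3^(3 + 1) + 3^3 + 3 + 1 = 112; 112−1 = 111
i=1: 111 = 3^(3 + 1) + 3^3 + 3 (b=3); 3→4: 4^(4 + 1) + 4^4 + 4 = 1284; 1284−1 = 1283
i=2: 1283 = 4^(4 + 1) + 4^4 + 3 (b=4); 4→5: 5^(5 + 1) + 5^5 + 3 = 18753; 18753−1 = 18752
i=3: 18752 = 5^(5 + 1) + 5^5 + 2 (b=5); 5→6: 6^(6 + 1) + 6^6 + 2 = 326594; 326594−1 = 326593
i=4: 326593 = 6^(6 + 1) + 6^6 + 1 (b=6); 6→7: 7^(7 + 1) + 7^7 + 1 = 6588345; 6588345−1 = 6588344
i=5: 6588344 = 7^(7 + 1) + 7^7 (b=7); 7→8: 8^(8 + 1) + 8^8 = 150994944; 150994944−1 = 150994943

150994944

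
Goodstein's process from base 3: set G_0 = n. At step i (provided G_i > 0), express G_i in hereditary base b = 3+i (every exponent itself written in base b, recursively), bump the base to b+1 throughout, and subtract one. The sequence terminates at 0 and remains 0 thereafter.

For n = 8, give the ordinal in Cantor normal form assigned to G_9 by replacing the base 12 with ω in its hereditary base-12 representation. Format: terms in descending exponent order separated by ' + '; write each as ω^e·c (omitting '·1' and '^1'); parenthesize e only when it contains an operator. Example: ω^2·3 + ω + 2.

11

base 3: 8 = 2·3 + 2; at 4: 2·4 + 2 = 10; next = 9
base 4: 9 = 2·4 + 1; at 5: 2·5 + 1 = 11; next = 10
base 5: 10 = 2·5; at 6: 2·6 = 12; next = 11
base 6: 11 = 6 + 5; at 7: 7 + 5 = 12; next = 11
base 7: 11 = 7 + 4; at 8: 8 + 4 = 12; next = 11
base 8: 11 = 8 + 3; at 9: 9 + 3 = 12; next = 11
base 9: 11 = 9 + 2; at 10: 10 + 2 = 12; next = 11
base 10: 11 = 10 + 1; at 11: 11 + 1 = 12; next = 11
base 11: 11 = 11; at 12: 12 = 12; next = 11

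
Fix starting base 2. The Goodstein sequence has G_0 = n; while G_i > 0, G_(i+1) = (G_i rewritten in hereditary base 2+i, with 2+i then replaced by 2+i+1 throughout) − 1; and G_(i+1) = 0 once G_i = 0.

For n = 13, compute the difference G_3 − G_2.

14813

G_0 = 13. HB_2(13) = 2^(2 + 1) + 2^2 + 1. Bump = 109. G_1 = 108.
G_1 = 108. HB_3(108) = 3^(3 + 1) + 3^3. Bump = 1280. G_2 = 1279.
G_2 = 1279. HB_4(1279) = 4^(4 + 1) + 3·4^3 + 3·4^2 + 3·4 + 3. Bump = 16093. G_3 = 16092.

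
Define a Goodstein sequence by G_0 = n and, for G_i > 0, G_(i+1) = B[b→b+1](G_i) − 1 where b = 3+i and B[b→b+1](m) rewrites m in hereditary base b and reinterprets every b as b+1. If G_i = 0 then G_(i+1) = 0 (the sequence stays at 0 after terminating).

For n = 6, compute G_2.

(0) 6|_3 = 2·3 ↦ 2·4|_4 = 8 ⇒ 7
(1) 7|_4 = 4 + 3 ↦ 5 + 3|_5 = 8 ⇒ 7
(2) 7|_5 = 5 + 2 ↦ 6 + 2|_6 = 8 ⇒ 7

7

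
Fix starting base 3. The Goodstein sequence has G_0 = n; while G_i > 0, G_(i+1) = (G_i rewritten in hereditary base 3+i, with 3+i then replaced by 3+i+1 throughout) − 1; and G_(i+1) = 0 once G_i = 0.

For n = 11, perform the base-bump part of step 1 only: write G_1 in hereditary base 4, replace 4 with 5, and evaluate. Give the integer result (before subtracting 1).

26

(0) 11|_3 = 3^2 + 2 ↦ 4^2 + 2|_4 = 18 ⇒ 17
(1) 17|_4 = 4^2 + 1 ↦ 5^2 + 1|_5 = 26 ⇒ 25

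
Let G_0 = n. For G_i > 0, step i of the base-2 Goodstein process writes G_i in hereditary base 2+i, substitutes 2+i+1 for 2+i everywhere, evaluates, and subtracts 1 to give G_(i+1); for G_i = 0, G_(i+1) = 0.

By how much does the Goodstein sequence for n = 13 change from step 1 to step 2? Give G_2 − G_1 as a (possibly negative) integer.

(0) 13|_2 = 2^(2 + 1) + 2^2 + 1 ↦ 3^(3 + 1) + 3^3 + 1|_3 = 109 ⇒ 108
(1) 108|_3 = 3^(3 + 1) + 3^3 ↦ 4^(4 + 1) + 4^4|_4 = 1280 ⇒ 1279

1171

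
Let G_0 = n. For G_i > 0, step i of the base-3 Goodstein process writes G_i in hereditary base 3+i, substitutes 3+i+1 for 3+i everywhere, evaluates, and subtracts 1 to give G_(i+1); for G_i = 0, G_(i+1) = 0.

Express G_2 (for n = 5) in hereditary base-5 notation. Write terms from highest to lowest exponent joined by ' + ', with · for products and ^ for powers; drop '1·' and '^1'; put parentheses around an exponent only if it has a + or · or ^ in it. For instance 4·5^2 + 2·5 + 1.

5 —HB3→ 3 + 2 —bump→ 4 + 2 = 6 —(−1)→ 5
5 —HB4→ 4 + 1 —bump→ 5 + 1 = 6 —(−1)→ 5
5 —HB5→ 5 —bump→ 6 = 6 —(−1)→ 5

5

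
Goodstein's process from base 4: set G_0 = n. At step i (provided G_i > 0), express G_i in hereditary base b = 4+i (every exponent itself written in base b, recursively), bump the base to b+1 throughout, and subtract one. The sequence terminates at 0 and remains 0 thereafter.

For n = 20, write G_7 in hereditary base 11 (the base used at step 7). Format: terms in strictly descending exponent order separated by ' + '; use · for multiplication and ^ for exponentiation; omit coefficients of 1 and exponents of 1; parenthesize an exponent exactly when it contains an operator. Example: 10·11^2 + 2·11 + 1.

[0] 20 ≡ 4^2 + 4 (base 4). Lift 5: 30. −1: 29.
[1] 29 ≡ 5^2 + 4 (base 5). Lift 6: 40. −1: 39.
[2] 39 ≡ 6^2 + 3 (base 6). Lift 7: 52. −1: 51.
[3] 51 ≡ 7^2 + 2 (base 7). Lift 8: 66. −1: 65.
[4] 65 ≡ 8^2 + 1 (base 8). Lift 9: 82. −1: 81.
[5] 81 ≡ 9^2 (base 9). Lift 10: 100. −1: 99.
[6] 99 ≡ 9·10 + 9 (base 10). Lift 11: 108. −1: 107.

9·11 + 8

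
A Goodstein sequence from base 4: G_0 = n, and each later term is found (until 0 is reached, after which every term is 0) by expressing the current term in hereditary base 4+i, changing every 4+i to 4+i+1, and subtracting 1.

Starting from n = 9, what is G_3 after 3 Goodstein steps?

11

(0) 9|_4 = 2·4 + 1 ↦ 2·5 + 1|_5 = 11 ⇒ 10
(1) 10|_5 = 2·5 ↦ 2·6|_6 = 12 ⇒ 11
(2) 11|_6 = 6 + 5 ↦ 7 + 5|_7 = 12 ⇒ 11
(3) 11|_7 = 7 + 4 ↦ 8 + 4|_8 = 12 ⇒ 11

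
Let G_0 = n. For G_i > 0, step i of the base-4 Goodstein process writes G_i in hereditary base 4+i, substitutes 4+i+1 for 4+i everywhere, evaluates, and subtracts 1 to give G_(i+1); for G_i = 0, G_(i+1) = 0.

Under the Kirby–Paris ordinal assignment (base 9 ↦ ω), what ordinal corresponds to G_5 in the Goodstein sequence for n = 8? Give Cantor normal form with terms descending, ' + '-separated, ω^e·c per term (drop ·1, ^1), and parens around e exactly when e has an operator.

(0) 8|_4 = 2·4 ↦ 2·5|_5 = 10 ⇒ 9
(1) 9|_5 = 5 + 4 ↦ 6 + 4|_6 = 10 ⇒ 9
(2) 9|_6 = 6 + 3 ↦ 7 + 3|_7 = 10 ⇒ 9
(3) 9|_7 = 7 + 2 ↦ 8 + 2|_8 = 10 ⇒ 9
(4) 9|_8 = 8 + 1 ↦ 9 + 1|_9 = 10 ⇒ 9
(5) 9|_9 = 9 ↦ 10|_10 = 10 ⇒ 9

ω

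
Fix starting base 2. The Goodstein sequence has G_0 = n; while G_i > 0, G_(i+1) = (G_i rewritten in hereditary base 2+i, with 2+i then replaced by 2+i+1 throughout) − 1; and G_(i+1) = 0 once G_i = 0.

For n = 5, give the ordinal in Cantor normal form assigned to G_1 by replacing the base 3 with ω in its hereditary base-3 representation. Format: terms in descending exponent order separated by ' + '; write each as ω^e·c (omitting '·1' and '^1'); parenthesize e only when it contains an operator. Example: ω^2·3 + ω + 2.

base 2: 5 = 2^2 + 1; at 3: 3^3 + 1 = 28; next = 27
base 3: 27 = 3^3; at 4: 4^4 = 256; next = 255

ω^ω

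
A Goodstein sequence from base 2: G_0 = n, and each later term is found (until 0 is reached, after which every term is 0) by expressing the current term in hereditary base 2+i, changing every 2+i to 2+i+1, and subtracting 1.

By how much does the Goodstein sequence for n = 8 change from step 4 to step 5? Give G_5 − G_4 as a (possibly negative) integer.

1553800

G_0=8  [base 2] 2^(2 + 1)  →[2↦3]→  3^(3 + 1) = 81  −1 ⇒ G_1=80
G_1=80  [base 3] 2·3^3 + 2·3^2 + 2·3 + 2  →[3↦4]→  2·4^4 + 2·4^2 + 2·4 + 2 = 554  −1 ⇒ G_2=553
G_2=553  [base 4] 2·4^4 + 2·4^2 + 2·4 + 1  →[4↦5]→  2·5^5 + 2·5^2 + 2·5 + 1 = 6311  −1 ⇒ G_3=6310
G_3=6310  [base 5] 2·5^5 + 2·5^2 + 2·5  →[5↦6]→  2·6^6 + 2·6^2 + 2·6 = 93396  −1 ⇒ G_4=93395
G_4=93395  [base 6] 2·6^6 + 2·6^2 + 6 + 5  →[6↦7]→  2·7^7 + 2·7^2 + 7 + 5 = 1647196  −1 ⇒ G_5=1647195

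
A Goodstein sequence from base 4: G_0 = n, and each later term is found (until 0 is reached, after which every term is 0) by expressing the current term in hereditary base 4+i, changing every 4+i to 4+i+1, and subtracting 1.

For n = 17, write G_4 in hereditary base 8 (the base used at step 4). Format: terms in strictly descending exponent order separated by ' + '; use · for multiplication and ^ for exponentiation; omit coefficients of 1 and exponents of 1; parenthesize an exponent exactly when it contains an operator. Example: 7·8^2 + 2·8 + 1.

step 0: 17 = 4^2 + 1; sub 5 for 4: 5^2 + 1; = 26; G_1 = 26−1 = 25
step 1: 25 = 5^2; sub 6 for 5: 6^2; = 36; G_2 = 36−1 = 35
step 2: 35 = 5·6 + 5; sub 7 for 6: 5·7 + 5; = 40; G_3 = 40−1 = 39
step 3: 39 = 5·7 + 4; sub 8 for 7: 5·8 + 4; = 44; G_4 = 44−1 = 43
step 4: 43 = 5·8 + 3; sub 9 for 8: 5·9 + 3; = 48; G_5 = 48−1 = 47

5·8 + 3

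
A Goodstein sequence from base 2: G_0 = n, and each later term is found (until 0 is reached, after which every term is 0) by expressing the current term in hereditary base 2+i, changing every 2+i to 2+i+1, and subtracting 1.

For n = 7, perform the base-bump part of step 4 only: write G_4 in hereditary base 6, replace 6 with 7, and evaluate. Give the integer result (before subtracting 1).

823544

7 —HB2→ 2^2 + 2 + 1 —bump→ 3^3 + 3 + 1 = 31 —(−1)→ 30
30 —HB3→ 3^3 + 3 —bump→ 4^4 + 4 = 260 —(−1)→ 259
259 —HB4→ 4^4 + 3 —bump→ 5^5 + 3 = 3128 —(−1)→ 3127
3127 —HB5→ 5^5 + 2 —bump→ 6^6 + 2 = 46658 —(−1)→ 46657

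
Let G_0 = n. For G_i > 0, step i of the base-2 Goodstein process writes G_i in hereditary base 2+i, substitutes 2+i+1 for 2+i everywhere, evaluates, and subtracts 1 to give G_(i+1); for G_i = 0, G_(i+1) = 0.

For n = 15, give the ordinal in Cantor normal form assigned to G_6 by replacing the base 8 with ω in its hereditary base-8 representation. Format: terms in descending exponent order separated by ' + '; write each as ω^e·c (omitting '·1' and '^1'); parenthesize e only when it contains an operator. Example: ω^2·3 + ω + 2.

ω^(ω + 1) + ω^7·7 + ω^6·7 + ω^5·7 + ω^4·7 + ω^3·7 + ω^2·7 + ω·7 + 7

G_0 = 15. HB_2(15) = 2^(2 + 1) + 2^2 + 2 + 1. Bump = 112. G_1 = 111.
G_1 = 111. HB_3(111) = 3^(3 + 1) + 3^3 + 3. Bump = 1284. G_2 = 1283.
G_2 = 1283. HB_4(1283) = 4^(4 + 1) + 4^4 + 3. Bump = 18753. G_3 = 18752.
G_3 = 18752. HB_5(18752) = 5^(5 + 1) + 5^5 + 2. Bump = 326594. G_4 = 326593.
G_4 = 326593. HB_6(326593) = 6^(6 + 1) + 6^6 + 1. Bump = 6588345. G_5 = 6588344.
G_5 = 6588344. HB_7(6588344) = 7^(7 + 1) + 7^7. Bump = 150994944. G_6 = 150994943.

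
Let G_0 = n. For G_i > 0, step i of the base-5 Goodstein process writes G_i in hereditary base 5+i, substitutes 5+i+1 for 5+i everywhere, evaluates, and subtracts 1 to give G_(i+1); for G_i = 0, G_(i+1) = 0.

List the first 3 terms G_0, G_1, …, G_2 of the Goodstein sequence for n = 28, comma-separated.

28, 38, 50

G_0=28  [base 5] 5^2 + 3  →[5↦6]→  6^2 + 3 = 39  −1 ⇒ G_1=38
G_1=38  [base 6] 6^2 + 2  →[6↦7]→  7^2 + 2 = 51  −1 ⇒ G_2=50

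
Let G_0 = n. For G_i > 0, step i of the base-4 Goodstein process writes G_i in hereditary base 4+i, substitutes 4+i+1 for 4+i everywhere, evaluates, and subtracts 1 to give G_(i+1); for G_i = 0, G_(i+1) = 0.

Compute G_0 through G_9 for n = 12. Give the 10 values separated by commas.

base 4: 12 = 3·4; at 5: 3·5 = 15; next = 14
base 5: 14 = 2·5 + 4; at 6: 2·6 + 4 = 16; next = 15
base 6: 15 = 2·6 + 3; at 7: 2·7 + 3 = 17; next = 16
base 7: 16 = 2·7 + 2; at 8: 2·8 + 2 = 18; next = 17
base 8: 17 = 2·8 + 1; at 9: 2·9 + 1 = 19; next = 18
base 9: 18 = 2·9; at 10: 2·10 = 20; next = 19
base 10: 19 = 10 + 9; at 11: 11 + 9 = 20; next = 19
base 11: 19 = 11 + 8; at 12: 12 + 8 = 20; next = 19
base 12: 19 = 12 + 7; at 13: 13 + 7 = 20; next = 19

12, 14, 15, 16, 17, 18, 19, 19, 19, 19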